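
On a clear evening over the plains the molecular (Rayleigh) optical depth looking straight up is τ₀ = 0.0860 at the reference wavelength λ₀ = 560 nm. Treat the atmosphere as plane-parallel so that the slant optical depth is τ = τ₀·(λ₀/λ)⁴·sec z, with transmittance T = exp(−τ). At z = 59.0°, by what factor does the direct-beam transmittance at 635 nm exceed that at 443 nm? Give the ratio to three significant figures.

Airmass: sec 59.0° = 1.9416.
τ(635 nm) = 0.0860 × (560/635)⁴ × 1.9416 = 0.0860 × 0.6049 × 1.9416 = 0.1010.
τ(443 nm) = 0.0860 × (560/443)⁴ × 1.9416 = 0.0860 × 2.5535 × 1.9416 = 0.4264.
T(635)/T(443) = exp(τ_B − τ_A) = exp(0.3254) = 1.3846.

1.38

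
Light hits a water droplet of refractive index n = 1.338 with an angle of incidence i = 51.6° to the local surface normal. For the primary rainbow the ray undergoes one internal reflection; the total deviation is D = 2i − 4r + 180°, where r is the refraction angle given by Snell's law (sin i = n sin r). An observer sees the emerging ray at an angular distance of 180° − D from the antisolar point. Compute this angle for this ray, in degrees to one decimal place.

40.2°

sin r = sin 51.6° / 1.338 = 0.7837/1.338 = 0.5857; r = 35.85°.
D = 2·51.6° − 4·35.85° + 180° = 103.20° − 143.42° + 180° = 139.78°.
Angle from antisolar point = 180° − D = 40.22°.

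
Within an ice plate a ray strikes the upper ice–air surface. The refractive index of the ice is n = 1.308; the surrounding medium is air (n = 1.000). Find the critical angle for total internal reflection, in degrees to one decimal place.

sin θ_c = n_air / n = 1.000 / 1.308 = 0.7645.
θ_c = arcsin(0.7645) = 49.86°.

49.9°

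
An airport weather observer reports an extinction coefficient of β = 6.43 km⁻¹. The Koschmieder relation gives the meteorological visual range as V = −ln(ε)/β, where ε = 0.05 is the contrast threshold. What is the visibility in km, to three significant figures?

V = −ln(0.05) / 6.43 = 2.996 / 6.43 = 0.4659 km.

0.466 km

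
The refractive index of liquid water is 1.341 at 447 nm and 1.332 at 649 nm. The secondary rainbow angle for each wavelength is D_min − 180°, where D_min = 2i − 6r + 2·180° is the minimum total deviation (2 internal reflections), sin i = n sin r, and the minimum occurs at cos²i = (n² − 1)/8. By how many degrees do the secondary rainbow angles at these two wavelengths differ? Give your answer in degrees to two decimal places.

At 447 nm (n = 1.341): cos²i = 0.09979 → i = 71.586°, r = 45.034°, D_min = 232.966°, rainbow angle = 52.966°.
At 649 nm (n = 1.332): cos²i = 0.09678 → i = 71.875°, r = 45.520°, D_min = 230.628°, rainbow angle = 50.628°.
Angular width = |52.966° − 50.628°| = 2.337°.

2.34°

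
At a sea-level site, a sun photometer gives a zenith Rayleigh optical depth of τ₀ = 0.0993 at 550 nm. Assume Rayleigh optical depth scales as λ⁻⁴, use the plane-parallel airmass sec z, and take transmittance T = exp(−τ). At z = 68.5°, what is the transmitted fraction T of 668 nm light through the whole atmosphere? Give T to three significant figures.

sec 68.5° = 2.7285.
τ = 0.0993 × (550/668)⁴ × 2.7285 = 0.0993 × 0.4596 × 2.7285 = 0.1245.
T = exp(−0.1245) = 0.8829.

0.883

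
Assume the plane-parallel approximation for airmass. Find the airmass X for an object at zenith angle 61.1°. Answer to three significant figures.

X = sec z = 1/cos 61.1° = 1/0.4833 = 2.0692.

2.07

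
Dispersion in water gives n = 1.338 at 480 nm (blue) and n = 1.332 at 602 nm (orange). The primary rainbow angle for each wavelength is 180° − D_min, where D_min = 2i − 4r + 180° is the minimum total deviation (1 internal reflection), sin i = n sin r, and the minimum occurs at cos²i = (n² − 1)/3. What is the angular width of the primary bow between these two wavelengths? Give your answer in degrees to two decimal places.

0.87°

At 480 nm (n = 1.338): cos²i = 0.26341 → i = 59.120°, r = 39.899°, D_min = 138.643°, rainbow angle = 41.357°.
At 602 nm (n = 1.332): cos²i = 0.25807 → i = 59.469°, r = 40.290°, D_min = 137.776°, rainbow angle = 42.224°.
Angular width = |41.357° − 42.224°| = 0.867°.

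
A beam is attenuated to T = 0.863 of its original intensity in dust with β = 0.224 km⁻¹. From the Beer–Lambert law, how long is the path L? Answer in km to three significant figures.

Beer–Lambert: T = exp(−βL) ⇒ L = −ln(T)/β = −ln(0.863)/0.224 = 0.1473/0.224 = 0.6578 km.

0.658 km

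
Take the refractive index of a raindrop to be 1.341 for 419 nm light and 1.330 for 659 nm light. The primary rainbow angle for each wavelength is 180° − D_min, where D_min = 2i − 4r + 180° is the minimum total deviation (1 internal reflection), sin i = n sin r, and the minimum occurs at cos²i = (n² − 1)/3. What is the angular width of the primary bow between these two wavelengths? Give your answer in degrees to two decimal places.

1.59°

At 419 nm (n = 1.341): cos²i = 0.26609 → i = 58.946°, r = 39.705°, D_min = 139.071°, rainbow angle = 40.929°.
At 659 nm (n = 1.330): cos²i = 0.25630 → i = 59.585°, r = 40.422°, D_min = 137.484°, rainbow angle = 42.516°.
Angular width = |40.929° − 42.516°| = 1.588°.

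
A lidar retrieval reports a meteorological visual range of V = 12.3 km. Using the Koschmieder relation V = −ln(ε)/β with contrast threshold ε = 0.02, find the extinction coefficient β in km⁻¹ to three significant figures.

0.318 km⁻¹

β = −ln(0.02) / V = 3.912 / 12.3 = 0.3181 km⁻¹.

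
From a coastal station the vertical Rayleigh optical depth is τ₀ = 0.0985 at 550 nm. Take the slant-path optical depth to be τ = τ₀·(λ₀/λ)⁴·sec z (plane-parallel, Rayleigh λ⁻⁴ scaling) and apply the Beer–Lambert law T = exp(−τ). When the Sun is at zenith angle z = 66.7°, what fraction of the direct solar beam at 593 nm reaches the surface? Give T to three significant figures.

0.832

sec 66.7° = 2.5282.
τ = 0.0985 × (550/593)⁴ × 2.5282 = 0.0985 × 0.7400 × 2.5282 = 0.1843.
T = exp(−0.1843) = 0.8317.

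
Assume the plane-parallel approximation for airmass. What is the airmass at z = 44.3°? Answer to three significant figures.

X = sec z = 1/cos 44.3° = 1/0.7157 = 1.3972.

1.40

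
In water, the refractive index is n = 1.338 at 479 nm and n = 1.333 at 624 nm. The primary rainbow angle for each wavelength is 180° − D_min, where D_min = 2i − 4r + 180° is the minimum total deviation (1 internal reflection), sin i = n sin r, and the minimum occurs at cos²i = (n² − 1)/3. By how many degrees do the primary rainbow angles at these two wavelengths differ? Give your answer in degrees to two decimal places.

0.72°

At 479 nm (n = 1.338): cos²i = 0.26341 → i = 59.120°, r = 39.899°, D_min = 138.643°, rainbow angle = 41.357°.
At 624 nm (n = 1.333): cos²i = 0.25896 → i = 59.410°, r = 40.225°, D_min = 137.922°, rainbow angle = 42.078°.
Angular width = |41.357° − 42.078°| = 0.722°.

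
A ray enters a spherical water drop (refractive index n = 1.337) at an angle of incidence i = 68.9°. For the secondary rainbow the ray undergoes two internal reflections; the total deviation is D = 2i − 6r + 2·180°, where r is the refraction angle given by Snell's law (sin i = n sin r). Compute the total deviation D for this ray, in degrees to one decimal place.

232.3°

sin r = sin 68.9° / 1.337 = 0.9330/1.337 = 0.6978; r = 44.25°.
D = 2·68.9° − 6·44.25° + 2·180° = 137.80° − 265.50° + 360° = 232.30°.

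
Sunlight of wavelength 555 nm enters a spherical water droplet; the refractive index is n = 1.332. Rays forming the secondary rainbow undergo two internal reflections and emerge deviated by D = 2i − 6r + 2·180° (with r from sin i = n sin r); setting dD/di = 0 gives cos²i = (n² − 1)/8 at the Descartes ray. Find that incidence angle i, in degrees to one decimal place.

71.9°

cos²i = (1.332² − 1)/8 = (1.77422 − 1)/8 = 0.09678.
cos i = 0.31109, so i = 71.875°.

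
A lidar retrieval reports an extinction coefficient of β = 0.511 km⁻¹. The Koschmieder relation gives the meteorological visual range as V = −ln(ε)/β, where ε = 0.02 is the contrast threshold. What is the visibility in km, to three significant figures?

7.66 km

V = −ln(0.02) / 0.511 = 3.912 / 0.511 = 7.6556 km.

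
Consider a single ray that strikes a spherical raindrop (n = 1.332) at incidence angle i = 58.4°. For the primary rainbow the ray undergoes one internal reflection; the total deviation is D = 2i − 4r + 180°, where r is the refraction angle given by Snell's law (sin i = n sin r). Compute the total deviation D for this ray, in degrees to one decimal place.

137.8°

sin r = sin 58.4° / 1.332 = 0.8517/1.332 = 0.6394; r = 39.75°.
D = 2·58.4° − 4·39.75° + 180° = 116.80° − 159.00° + 180° = 137.80°.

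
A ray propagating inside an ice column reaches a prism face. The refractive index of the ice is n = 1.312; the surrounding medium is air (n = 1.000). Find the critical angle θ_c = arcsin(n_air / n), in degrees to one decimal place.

49.7°

sin θ_c = n_air / n = 1.000 / 1.312 = 0.7622.
θ_c = arcsin(0.7622) = 49.66°.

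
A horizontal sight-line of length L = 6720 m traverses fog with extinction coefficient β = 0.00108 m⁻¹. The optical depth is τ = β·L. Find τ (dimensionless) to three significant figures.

τ = β·L = 0.00108 × 6720 = 7.2576.

7.26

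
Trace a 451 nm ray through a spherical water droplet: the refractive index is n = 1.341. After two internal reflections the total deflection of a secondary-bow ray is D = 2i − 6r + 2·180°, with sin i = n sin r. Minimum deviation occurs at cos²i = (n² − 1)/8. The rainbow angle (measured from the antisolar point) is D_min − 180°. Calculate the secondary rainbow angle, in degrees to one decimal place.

cos²i = (1.79828 − 1)/8 = 0.09979; i = arccos(0.31589) = 71.586°.
sin r = sin 71.586°/1.341 = 0.70753; r = 45.034°.
D_min = 2·71.586° − 6·45.034° + 360° = 232.966°.
Rainbow angle = D_min − 180° = 52.966°.

53.0°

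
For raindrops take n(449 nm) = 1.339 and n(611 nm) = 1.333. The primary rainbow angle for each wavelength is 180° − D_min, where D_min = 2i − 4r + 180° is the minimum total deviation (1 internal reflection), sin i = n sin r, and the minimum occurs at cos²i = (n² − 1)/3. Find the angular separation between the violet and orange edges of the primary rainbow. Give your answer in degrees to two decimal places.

At 449 nm (n = 1.339): cos²i = 0.26431 → i = 59.062°, r = 39.834°, D_min = 138.786°, rainbow angle = 41.214°.
At 611 nm (n = 1.333): cos²i = 0.25896 → i = 59.410°, r = 40.225°, D_min = 137.922°, rainbow angle = 42.078°.
Angular width = |41.214° − 42.078°| = 0.865°.

0.86°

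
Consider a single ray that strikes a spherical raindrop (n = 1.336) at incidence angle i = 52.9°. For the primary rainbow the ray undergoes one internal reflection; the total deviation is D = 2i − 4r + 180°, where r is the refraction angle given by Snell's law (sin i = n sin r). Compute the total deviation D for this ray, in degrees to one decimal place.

sin r = sin 52.9° / 1.336 = 0.7976/1.336 = 0.5970; r = 36.65°.
D = 2·52.9° − 4·36.65° + 180° = 105.80° − 146.62° + 180° = 139.18°.

139.2°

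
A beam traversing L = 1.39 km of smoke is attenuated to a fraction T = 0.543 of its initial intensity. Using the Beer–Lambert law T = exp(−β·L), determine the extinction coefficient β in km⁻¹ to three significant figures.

Beer–Lambert: T = exp(−βL) ⇒ β = −ln(T)/L = −ln(0.543)/1.39 = 0.6106/1.39 = 0.4393 km⁻¹.

0.439 km⁻¹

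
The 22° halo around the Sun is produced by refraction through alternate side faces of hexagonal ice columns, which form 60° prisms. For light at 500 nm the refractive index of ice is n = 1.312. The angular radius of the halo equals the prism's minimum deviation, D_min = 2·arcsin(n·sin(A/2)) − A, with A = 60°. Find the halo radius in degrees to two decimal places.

n·sin(A/2) = 1.312 × sin 30° = 1.312 × 0.5000 = 0.6560.
D_min = 2·arcsin(0.6560) − 60° = 2 × 40.996° − 60° = 21.991°.

21.99°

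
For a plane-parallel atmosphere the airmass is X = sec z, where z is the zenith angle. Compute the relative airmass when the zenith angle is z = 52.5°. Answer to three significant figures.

1.64

X = sec z = 1/cos 52.5° = 1/0.6088 = 1.6427.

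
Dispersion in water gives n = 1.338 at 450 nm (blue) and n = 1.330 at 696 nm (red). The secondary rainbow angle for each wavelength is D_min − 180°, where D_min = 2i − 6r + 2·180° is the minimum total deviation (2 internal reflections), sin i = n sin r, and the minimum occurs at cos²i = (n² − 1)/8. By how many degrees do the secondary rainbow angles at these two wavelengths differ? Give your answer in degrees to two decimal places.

At 450 nm (n = 1.338): cos²i = 0.09878 → i = 71.682°, r = 45.195°, D_min = 232.193°, rainbow angle = 52.193°.
At 696 nm (n = 1.330): cos²i = 0.09611 → i = 71.940°, r = 45.630°, D_min = 230.101°, rainbow angle = 50.101°.
Angular width = |52.193° − 50.101°| = 2.092°.

2.09°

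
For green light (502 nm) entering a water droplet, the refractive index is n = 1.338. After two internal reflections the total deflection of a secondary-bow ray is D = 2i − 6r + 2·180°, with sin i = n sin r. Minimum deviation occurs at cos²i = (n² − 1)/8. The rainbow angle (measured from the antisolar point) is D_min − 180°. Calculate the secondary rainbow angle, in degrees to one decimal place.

52.2°

cos²i = (1.79024 − 1)/8 = 0.09878; i = arccos(0.31429) = 71.682°.
sin r = sin 71.682°/1.338 = 0.70951; r = 45.195°.
D_min = 2·71.682° − 6·45.195° + 360° = 232.193°.
Rainbow angle = D_min − 180° = 52.193°.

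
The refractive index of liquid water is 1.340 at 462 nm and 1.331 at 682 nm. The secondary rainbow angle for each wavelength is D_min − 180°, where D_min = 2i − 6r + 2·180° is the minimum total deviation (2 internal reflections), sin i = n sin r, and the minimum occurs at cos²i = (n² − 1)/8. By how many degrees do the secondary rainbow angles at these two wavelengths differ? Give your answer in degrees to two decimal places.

At 462 nm (n = 1.340): cos²i = 0.09945 → i = 71.618°, r = 45.088°, D_min = 232.709°, rainbow angle = 52.709°.
At 682 nm (n = 1.331): cos²i = 0.09645 → i = 71.907°, r = 45.575°, D_min = 230.365°, rainbow angle = 50.365°.
Angular width = |52.709° − 50.365°| = 2.344°.

2.34°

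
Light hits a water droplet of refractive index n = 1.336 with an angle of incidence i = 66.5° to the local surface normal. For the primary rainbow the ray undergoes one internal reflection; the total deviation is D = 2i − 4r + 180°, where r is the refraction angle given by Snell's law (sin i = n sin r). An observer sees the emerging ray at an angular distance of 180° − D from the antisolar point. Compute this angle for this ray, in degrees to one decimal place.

sin r = sin 66.5° / 1.336 = 0.9171/1.336 = 0.6864; r = 43.35°.
D = 2·66.5° − 4·43.35° + 180° = 133.00° − 173.39° + 180° = 139.61°.
Angle from antisolar point = 180° − D = 40.39°.

40.4°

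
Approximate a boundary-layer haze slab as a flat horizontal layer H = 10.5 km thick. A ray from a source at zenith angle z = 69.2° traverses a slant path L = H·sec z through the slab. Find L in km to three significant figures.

sec z = 1/cos 69.2° = 2.8161.
L = 10.5 × 2.8161 = 29.569 km.

29.6 km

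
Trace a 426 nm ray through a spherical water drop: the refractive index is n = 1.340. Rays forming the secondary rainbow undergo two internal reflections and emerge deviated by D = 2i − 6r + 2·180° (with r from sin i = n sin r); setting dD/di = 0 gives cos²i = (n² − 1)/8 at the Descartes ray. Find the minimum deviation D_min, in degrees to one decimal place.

cos²i = (1.79560 − 1)/8 = 0.09945; i = arccos(0.31536) = 71.618°.
sin r = sin 71.618°/1.340 = 0.70819; r = 45.088°.
D_min = 2·71.618° − 6·45.088° + 360° = 232.709°.

232.7°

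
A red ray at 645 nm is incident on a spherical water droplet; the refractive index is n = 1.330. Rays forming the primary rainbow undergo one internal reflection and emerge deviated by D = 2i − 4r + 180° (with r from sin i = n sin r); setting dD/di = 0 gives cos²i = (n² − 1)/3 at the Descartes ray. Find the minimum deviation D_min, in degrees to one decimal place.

cos²i = (1.76890 − 1)/3 = 0.25630; i = arccos(0.50626) = 59.585°.
sin r = sin 59.585°/1.330 = 0.64841; r = 40.422°.
D_min = 2·59.585° − 4·40.422° + 180° = 137.484°.

137.5°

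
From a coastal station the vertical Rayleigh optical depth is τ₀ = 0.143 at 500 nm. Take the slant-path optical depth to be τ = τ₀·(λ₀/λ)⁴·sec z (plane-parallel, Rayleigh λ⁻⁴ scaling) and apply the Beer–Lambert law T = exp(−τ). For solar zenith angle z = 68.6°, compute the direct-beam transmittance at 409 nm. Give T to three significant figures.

0.417

sec 68.6° = 2.7407.
τ = 0.143 × (500/409)⁴ × 2.7407 = 0.143 × 2.2335 × 2.7407 = 0.8753.
T = exp(−0.8753) = 0.4167.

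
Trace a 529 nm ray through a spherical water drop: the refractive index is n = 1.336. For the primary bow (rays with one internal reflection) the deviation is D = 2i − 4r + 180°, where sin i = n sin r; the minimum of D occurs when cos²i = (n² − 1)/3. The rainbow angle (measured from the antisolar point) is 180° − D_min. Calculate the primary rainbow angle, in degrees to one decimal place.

41.6°

cos²i = (1.78490 − 1)/3 = 0.26163; i = arccos(0.51150) = 59.236°.
sin r = sin 59.236°/1.336 = 0.64318; r = 40.029°.
D_min = 2·59.236° − 4·40.029° + 180° = 138.356°.
Rainbow angle = 180° − D_min = 41.644°.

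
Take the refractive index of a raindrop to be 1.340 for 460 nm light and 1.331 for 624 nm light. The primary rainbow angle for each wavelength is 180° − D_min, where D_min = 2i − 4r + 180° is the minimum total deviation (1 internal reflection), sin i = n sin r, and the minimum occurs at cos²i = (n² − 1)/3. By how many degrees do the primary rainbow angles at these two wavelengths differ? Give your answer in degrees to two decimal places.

At 460 nm (n = 1.340): cos²i = 0.26520 → i = 59.004°, r = 39.770°, D_min = 138.929°, rainbow angle = 41.071°.
At 624 nm (n = 1.331): cos²i = 0.25719 → i = 59.527°, r = 40.356°, D_min = 137.630°, rainbow angle = 42.370°.
Angular width = |41.071° − 42.370°| = 1.299°.

1.30°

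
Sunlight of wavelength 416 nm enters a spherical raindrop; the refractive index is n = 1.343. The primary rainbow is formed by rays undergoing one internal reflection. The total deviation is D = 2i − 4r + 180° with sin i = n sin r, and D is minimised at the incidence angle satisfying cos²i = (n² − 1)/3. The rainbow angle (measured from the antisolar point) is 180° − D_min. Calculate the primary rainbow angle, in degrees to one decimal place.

40.6°

cos²i = (1.80365 − 1)/3 = 0.26788; i = arccos(0.51757) = 58.830°.
sin r = sin 58.830°/1.343 = 0.63711; r = 39.577°.
D_min = 2·58.830° − 4·39.577° + 180° = 139.354°.
Rainbow angle = 180° − D_min = 40.646°.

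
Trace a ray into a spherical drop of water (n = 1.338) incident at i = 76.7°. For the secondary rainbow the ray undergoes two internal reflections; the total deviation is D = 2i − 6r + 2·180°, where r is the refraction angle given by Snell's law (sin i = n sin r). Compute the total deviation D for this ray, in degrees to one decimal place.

233.4°

sin r = sin 76.7° / 1.338 = 0.9732/1.338 = 0.7273; r = 46.66°.
D = 2·76.7° − 6·46.66° + 2·180° = 153.40° − 279.98° + 360° = 233.42°.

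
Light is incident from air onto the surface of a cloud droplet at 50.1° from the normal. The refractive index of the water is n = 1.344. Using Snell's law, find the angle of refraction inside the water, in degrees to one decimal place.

34.8°

Snell: sin θ_r = sin θ_i / n = sin 50.1° / 1.344 = 0.7672 / 1.344 = 0.5708.
θ_r = arcsin(0.5708) = 34.81°.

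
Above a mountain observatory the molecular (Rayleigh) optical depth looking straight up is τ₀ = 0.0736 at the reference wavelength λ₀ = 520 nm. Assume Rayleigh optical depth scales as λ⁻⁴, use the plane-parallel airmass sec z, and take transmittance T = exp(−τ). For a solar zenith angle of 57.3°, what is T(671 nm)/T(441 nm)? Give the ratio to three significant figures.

Airmass: sec 57.3° = 1.8510.
τ(671 nm) = 0.0736 × (520/671)⁴ × 1.8510 = 0.0736 × 0.3607 × 1.8510 = 0.0491.
τ(441 nm) = 0.0736 × (520/441)⁴ × 1.8510 = 0.0736 × 1.9331 × 1.8510 = 0.2634.
T(671)/T(441) = exp(τ_B − τ_A) = exp(0.2142) = 1.2389.

1.24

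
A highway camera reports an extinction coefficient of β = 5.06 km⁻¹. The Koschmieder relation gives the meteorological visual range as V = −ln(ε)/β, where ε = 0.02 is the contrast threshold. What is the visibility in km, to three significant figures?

0.773 km

V = −ln(0.02) / 5.06 = 3.912 / 5.06 = 0.7731 km.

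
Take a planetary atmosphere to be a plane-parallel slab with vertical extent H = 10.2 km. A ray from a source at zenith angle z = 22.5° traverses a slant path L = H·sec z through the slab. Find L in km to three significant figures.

11.0 km

sec z = 1/cos 22.5° = 1.0824.
L = 10.2 × 1.0824 = 11.040 km.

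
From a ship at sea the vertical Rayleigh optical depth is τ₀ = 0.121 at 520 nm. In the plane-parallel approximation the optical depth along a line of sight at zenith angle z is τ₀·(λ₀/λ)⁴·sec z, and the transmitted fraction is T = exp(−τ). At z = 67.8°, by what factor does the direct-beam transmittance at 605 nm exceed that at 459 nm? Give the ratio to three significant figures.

1.42

Airmass: sec 67.8° = 2.6466.
τ(605 nm) = 0.121 × (520/605)⁴ × 2.6466 = 0.121 × 0.5457 × 2.6466 = 0.1748.
τ(459 nm) = 0.121 × (520/459)⁴ × 2.6466 = 0.121 × 1.6473 × 2.6466 = 0.5275.
T(605)/T(459) = exp(τ_B − τ_A) = exp(0.3527) = 1.4230.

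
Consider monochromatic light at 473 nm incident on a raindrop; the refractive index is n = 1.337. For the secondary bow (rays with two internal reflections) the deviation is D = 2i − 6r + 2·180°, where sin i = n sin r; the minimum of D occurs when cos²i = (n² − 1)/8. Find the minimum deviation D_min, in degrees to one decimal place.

231.9°

cos²i = (1.78757 − 1)/8 = 0.09845; i = arccos(0.31376) = 71.714°.
sin r = sin 71.714°/1.337 = 0.71017; r = 45.249°.
D_min = 2·71.714° − 6·45.249° + 360° = 231.934°.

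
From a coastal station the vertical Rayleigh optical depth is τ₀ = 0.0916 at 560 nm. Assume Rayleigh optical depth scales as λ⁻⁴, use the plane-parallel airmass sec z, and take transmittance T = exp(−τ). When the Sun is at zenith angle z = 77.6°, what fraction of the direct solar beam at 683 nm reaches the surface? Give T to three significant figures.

0.825

sec 77.6° = 4.6569.
τ = 0.0916 × (560/683)⁴ × 4.6569 = 0.0916 × 0.4519 × 4.6569 = 0.1928.
T = exp(−0.1928) = 0.8247.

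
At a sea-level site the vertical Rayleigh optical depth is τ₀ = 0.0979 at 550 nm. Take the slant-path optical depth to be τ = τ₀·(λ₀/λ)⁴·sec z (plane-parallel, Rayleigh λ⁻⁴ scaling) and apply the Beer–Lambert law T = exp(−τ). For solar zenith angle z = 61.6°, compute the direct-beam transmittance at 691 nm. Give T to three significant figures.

0.921

sec 61.6° = 2.1025.
τ = 0.0979 × (550/691)⁴ × 2.1025 = 0.0979 × 0.4014 × 2.1025 = 0.0826.
T = exp(−0.0826) = 0.9207.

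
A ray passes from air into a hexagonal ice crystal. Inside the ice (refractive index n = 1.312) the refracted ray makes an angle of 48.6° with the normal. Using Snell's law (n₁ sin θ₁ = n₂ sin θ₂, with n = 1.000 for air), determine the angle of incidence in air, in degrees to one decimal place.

Snell: sin θ_i = n · sin θ_r = 1.312 × sin 48.6° = 1.312 × 0.7501 = 0.9841.
θ_i = arcsin(0.9841) = 79.78°.

79.8°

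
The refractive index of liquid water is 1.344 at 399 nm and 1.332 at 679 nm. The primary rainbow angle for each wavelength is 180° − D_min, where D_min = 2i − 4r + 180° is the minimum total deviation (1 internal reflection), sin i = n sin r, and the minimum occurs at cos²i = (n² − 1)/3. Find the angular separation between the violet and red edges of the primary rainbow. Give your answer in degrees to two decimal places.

1.72°

At 399 nm (n = 1.344): cos²i = 0.26878 → i = 58.772°, r = 39.512°, D_min = 139.495°, rainbow angle = 40.505°.
At 679 nm (n = 1.332): cos²i = 0.25807 → i = 59.469°, r = 40.290°, D_min = 137.776°, rainbow angle = 42.224°.
Angular width = |40.505° − 42.224°| = 1.719°.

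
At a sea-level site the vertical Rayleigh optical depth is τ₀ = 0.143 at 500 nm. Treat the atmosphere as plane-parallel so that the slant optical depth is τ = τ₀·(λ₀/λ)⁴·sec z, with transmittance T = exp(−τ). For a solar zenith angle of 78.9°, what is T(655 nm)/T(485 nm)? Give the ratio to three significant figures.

Airmass: sec 78.9° = 5.1942.
τ(655 nm) = 0.143 × (500/655)⁴ × 5.1942 = 0.143 × 0.3396 × 5.1942 = 0.2522.
τ(485 nm) = 0.143 × (500/485)⁴ × 5.1942 = 0.143 × 1.1296 × 5.1942 = 0.8390.
T(655)/T(485) = exp(τ_B − τ_A) = exp(0.5868) = 1.7982.

1.80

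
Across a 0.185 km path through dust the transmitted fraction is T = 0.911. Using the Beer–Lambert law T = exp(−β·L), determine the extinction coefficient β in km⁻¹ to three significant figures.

Beer–Lambert: T = exp(−βL) ⇒ β = −ln(T)/L = −ln(0.911)/0.185 = 0.0932/0.185 = 0.5039 km⁻¹.

0.504 km⁻¹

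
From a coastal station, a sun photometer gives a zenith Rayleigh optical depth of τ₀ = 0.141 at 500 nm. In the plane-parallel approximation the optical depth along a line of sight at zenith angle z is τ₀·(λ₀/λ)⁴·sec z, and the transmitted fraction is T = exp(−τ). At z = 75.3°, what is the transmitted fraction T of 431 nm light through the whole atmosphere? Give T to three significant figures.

0.366

sec 75.3° = 3.9408.
τ = 0.141 × (500/431)⁴ × 3.9408 = 0.141 × 1.8112 × 3.9408 = 1.0064.
T = exp(−1.0064) = 0.3655.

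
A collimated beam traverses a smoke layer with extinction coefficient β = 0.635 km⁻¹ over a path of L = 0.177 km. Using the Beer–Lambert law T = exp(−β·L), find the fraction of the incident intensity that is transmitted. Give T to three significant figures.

0.894

τ = β·L = 0.635 × 0.177 = 0.1124.
T = exp(−0.1124) = 0.8937.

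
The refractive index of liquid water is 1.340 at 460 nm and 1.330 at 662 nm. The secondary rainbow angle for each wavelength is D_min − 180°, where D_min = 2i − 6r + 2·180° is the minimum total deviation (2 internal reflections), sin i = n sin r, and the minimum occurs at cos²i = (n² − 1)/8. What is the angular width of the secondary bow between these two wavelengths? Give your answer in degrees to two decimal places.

At 460 nm (n = 1.340): cos²i = 0.09945 → i = 71.618°, r = 45.088°, D_min = 232.709°, rainbow angle = 52.709°.
At 662 nm (n = 1.330): cos²i = 0.09611 → i = 71.940°, r = 45.630°, D_min = 230.101°, rainbow angle = 50.101°.
Angular width = |52.709° − 50.101°| = 2.608°.

2.61°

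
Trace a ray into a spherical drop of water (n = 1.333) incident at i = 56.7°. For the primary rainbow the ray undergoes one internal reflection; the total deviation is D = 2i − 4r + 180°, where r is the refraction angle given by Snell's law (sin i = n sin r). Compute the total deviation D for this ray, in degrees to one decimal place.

138.1°

sin r = sin 56.7° / 1.333 = 0.8358/1.333 = 0.6270; r = 38.83°.
D = 2·56.7° − 4·38.83° + 180° = 113.40° − 155.32° + 180° = 138.08°.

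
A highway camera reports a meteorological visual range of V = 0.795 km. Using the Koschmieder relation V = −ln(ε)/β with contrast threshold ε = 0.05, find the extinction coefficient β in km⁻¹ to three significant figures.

3.77 km⁻¹

β = −ln(0.05) / V = 2.996 / 0.795 = 3.7682 km⁻¹.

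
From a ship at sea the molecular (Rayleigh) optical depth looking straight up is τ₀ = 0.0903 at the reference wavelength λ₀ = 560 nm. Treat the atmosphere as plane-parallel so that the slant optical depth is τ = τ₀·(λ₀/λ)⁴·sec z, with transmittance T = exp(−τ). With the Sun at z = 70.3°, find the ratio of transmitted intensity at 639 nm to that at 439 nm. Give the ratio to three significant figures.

1.74

Airmass: sec 70.3° = 2.9665.
τ(639 nm) = 0.0903 × (560/639)⁴ × 2.9665 = 0.0903 × 0.5899 × 2.9665 = 0.1580.
τ(439 nm) = 0.0903 × (560/439)⁴ × 2.9665 = 0.0903 × 2.6479 × 2.9665 = 0.7093.
T(639)/T(439) = exp(τ_B − τ_A) = exp(0.5513) = 1.7355.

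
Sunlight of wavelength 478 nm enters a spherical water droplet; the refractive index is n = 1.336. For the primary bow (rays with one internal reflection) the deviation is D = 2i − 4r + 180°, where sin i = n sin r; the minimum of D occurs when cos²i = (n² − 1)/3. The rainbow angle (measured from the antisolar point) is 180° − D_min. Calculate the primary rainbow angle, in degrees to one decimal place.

cos²i = (1.78490 − 1)/3 = 0.26163; i = arccos(0.51150) = 59.236°.
sin r = sin 59.236°/1.336 = 0.64318; r = 40.029°.
D_min = 2·59.236° − 4·40.029° + 180° = 138.356°.
Rainbow angle = 180° − D_min = 41.644°.

41.6°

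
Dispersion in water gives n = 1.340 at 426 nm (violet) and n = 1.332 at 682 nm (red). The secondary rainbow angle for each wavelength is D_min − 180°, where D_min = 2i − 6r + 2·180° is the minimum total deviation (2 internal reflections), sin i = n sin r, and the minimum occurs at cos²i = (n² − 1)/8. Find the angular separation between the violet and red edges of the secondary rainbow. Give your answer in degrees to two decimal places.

2.08°

At 426 nm (n = 1.340): cos²i = 0.09945 → i = 71.618°, r = 45.088°, D_min = 232.709°, rainbow angle = 52.709°.
At 682 nm (n = 1.332): cos²i = 0.09678 → i = 71.875°, r = 45.520°, D_min = 230.628°, rainbow angle = 50.628°.
Angular width = |52.709° − 50.628°| = 2.080°.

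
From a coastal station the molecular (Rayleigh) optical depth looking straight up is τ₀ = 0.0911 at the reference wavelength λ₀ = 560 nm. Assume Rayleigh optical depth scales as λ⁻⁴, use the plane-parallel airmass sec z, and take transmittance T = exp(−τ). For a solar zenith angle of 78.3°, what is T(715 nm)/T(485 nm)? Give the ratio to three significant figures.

Airmass: sec 78.3° = 4.9313.
τ(715 nm) = 0.0911 × (560/715)⁴ × 4.9313 = 0.0911 × 0.3763 × 4.9313 = 0.1690.
τ(485 nm) = 0.0911 × (560/485)⁴ × 4.9313 = 0.0911 × 1.7774 × 4.9313 = 0.7985.
T(715)/T(485) = exp(τ_B − τ_A) = exp(0.6294) = 1.8765.

1.88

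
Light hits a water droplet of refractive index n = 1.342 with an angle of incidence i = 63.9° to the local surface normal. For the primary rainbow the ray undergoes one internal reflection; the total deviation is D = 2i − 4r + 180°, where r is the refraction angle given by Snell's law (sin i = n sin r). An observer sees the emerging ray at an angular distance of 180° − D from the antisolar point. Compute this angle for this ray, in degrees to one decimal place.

sin r = sin 63.9° / 1.342 = 0.8980/1.342 = 0.6692; r = 42.00°.
D = 2·63.9° − 4·42.00° + 180° = 127.80° − 168.01° + 180° = 139.79°.
Angle from antisolar point = 180° − D = 40.21°.

40.2°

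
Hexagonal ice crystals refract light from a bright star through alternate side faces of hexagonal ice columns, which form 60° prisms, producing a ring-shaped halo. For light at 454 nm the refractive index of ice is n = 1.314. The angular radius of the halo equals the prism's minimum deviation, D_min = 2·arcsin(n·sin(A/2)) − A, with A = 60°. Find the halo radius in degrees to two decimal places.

22.14°

n·sin(A/2) = 1.314 × sin 30° = 1.314 × 0.5000 = 0.6570.
D_min = 2·arcsin(0.6570) − 60° = 2 × 41.071° − 60° = 22.143°.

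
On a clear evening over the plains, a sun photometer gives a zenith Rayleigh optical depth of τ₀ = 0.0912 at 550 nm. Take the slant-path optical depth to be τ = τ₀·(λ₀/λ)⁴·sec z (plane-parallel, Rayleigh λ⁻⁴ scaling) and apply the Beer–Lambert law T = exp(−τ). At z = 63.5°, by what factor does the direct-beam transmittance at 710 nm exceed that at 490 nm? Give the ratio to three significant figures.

Airmass: sec 63.5° = 2.2412.
τ(710 nm) = 0.0912 × (550/710)⁴ × 2.2412 = 0.0912 × 0.3601 × 2.2412 = 0.0736.
τ(490 nm) = 0.0912 × (550/490)⁴ × 2.2412 = 0.0912 × 1.5873 × 2.2412 = 0.3244.
T(710)/T(490) = exp(τ_B − τ_A) = exp(0.2508) = 1.2851.

1.29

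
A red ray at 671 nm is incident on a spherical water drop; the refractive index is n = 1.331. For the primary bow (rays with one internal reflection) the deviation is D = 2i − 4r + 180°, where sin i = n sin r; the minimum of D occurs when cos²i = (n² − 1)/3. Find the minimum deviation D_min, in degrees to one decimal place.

137.6°

cos²i = (1.77156 − 1)/3 = 0.25719; i = arccos(0.50714) = 59.527°.
sin r = sin 59.527°/1.331 = 0.64753; r = 40.356°.
D_min = 2·59.527° − 4·40.356° + 180° = 137.630°.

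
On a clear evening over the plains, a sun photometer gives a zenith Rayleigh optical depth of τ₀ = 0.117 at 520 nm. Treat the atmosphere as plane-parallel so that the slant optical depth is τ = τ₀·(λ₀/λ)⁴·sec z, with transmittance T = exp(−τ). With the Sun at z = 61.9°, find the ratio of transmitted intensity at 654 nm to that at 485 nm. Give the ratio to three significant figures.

Airmass: sec 61.9° = 2.1231.
τ(654 nm) = 0.117 × (520/654)⁴ × 2.1231 = 0.117 × 0.3997 × 2.1231 = 0.0993.
τ(485 nm) = 0.117 × (520/485)⁴ × 2.1231 = 0.117 × 1.3214 × 2.1231 = 0.3282.
T(654)/T(485) = exp(τ_B − τ_A) = exp(0.2290) = 1.2573.

1.26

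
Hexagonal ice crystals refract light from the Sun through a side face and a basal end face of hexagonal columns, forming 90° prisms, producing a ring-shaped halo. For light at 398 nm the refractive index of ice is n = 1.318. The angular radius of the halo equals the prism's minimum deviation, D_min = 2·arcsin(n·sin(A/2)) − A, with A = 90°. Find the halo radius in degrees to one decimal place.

47.5°

n·sin(A/2) = 1.318 × sin 45° = 1.318 × 0.7071 = 0.9320.
D_min = 2·arcsin(0.9320) − 90° = 2 × 68.743° − 90° = 47.487°.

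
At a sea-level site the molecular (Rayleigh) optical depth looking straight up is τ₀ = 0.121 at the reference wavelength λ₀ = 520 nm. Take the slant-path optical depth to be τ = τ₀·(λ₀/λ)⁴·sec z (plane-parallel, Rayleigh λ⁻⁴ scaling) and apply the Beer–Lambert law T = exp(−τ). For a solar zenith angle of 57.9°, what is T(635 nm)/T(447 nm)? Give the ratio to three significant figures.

1.37

Airmass: sec 57.9° = 1.8818.
τ(635 nm) = 0.121 × (520/635)⁴ × 1.8818 = 0.121 × 0.4497 × 1.8818 = 0.1024.
τ(447 nm) = 0.121 × (520/447)⁴ × 1.8818 = 0.121 × 1.8314 × 1.8818 = 0.4170.
T(635)/T(447) = exp(τ_B − τ_A) = exp(0.3146) = 1.3697.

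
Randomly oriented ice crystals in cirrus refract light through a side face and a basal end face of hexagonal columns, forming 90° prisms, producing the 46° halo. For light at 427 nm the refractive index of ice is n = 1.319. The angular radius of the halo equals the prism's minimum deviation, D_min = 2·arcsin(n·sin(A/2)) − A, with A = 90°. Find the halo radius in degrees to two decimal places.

n·sin(A/2) = 1.319 × sin 45° = 1.319 × 0.7071 = 0.9327.
D_min = 2·arcsin(0.9327) − 90° = 2 × 68.856° − 90° = 47.711°.

47.71°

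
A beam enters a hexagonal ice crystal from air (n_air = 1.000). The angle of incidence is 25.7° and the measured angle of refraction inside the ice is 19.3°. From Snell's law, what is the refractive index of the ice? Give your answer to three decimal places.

1.312

n = sin θ_i / sin θ_r = sin 25.7° / sin 19.3° = 0.4337 / 0.3305 = 1.3121.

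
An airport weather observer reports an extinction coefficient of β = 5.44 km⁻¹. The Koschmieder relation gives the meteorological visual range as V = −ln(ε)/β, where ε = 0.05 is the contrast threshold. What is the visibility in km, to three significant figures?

0.551 km

V = −ln(0.05) / 5.44 = 2.996 / 5.44 = 0.5507 km.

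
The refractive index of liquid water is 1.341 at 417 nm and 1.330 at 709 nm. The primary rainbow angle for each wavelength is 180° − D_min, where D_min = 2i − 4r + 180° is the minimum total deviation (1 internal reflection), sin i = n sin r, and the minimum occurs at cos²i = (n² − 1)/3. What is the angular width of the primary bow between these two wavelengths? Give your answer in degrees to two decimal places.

At 417 nm (n = 1.341): cos²i = 0.26609 → i = 58.946°, r = 39.705°, D_min = 139.071°, rainbow angle = 40.929°.
At 709 nm (n = 1.330): cos²i = 0.25630 → i = 59.585°, r = 40.422°, D_min = 137.484°, rainbow angle = 42.516°.
Angular width = |40.929° − 42.516°| = 1.588°.

1.59°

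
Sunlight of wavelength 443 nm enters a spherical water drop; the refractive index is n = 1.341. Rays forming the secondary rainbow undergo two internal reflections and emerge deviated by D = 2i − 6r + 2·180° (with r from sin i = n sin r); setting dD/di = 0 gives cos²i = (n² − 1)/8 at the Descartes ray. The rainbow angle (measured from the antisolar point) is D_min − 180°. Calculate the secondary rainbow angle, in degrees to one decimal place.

53.0°

cos²i = (1.79828 − 1)/8 = 0.09979; i = arccos(0.31589) = 71.586°.
sin r = sin 71.586°/1.341 = 0.70753; r = 45.034°.
D_min = 2·71.586° − 6·45.034° + 360° = 232.966°.
Rainbow angle = D_min − 180° = 52.966°.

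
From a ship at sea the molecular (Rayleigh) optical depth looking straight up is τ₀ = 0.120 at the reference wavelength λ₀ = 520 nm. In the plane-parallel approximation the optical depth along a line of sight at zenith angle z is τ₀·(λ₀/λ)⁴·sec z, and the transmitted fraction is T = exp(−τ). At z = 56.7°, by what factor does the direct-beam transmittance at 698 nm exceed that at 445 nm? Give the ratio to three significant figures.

Airmass: sec 56.7° = 1.8214.
τ(698 nm) = 0.120 × (520/698)⁴ × 1.8214 = 0.120 × 0.3080 × 1.8214 = 0.0673.
τ(445 nm) = 0.120 × (520/445)⁴ × 1.8214 = 0.120 × 1.8645 × 1.8214 = 0.4075.
T(698)/T(445) = exp(τ_B − τ_A) = exp(0.3402) = 1.4052.

1.41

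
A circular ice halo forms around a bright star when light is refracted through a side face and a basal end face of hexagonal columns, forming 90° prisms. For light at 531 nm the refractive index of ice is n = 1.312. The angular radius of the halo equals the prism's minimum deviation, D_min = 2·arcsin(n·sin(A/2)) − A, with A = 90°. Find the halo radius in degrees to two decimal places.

n·sin(A/2) = 1.312 × sin 45° = 1.312 × 0.7071 = 0.9277.
D_min = 2·arcsin(0.9277) − 90° = 2 × 68.083° − 90° = 46.166°.

46.17°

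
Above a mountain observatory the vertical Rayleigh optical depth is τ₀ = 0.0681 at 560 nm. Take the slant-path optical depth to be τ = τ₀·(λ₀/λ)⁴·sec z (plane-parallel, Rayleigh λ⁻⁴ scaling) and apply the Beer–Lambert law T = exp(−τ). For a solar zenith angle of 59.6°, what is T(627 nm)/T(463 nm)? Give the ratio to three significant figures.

Airmass: sec 59.6° = 1.9762.
τ(627 nm) = 0.0681 × (560/627)⁴ × 1.9762 = 0.0681 × 0.6363 × 1.9762 = 0.0856.
τ(463 nm) = 0.0681 × (560/463)⁴ × 1.9762 = 0.0681 × 2.1401 × 1.9762 = 0.2880.
T(627)/T(463) = exp(τ_B − τ_A) = exp(0.2024) = 1.2243.

1.22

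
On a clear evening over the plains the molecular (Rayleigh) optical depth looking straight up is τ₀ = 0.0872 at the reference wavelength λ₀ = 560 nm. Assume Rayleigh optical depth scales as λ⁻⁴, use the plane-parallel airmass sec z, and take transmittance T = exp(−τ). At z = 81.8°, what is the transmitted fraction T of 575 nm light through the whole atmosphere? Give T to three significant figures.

0.577

sec 81.8° = 7.0112.
τ = 0.0872 × (560/575)⁴ × 7.0112 = 0.0872 × 0.8997 × 7.0112 = 0.5500.
T = exp(−0.5500) = 0.5769.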